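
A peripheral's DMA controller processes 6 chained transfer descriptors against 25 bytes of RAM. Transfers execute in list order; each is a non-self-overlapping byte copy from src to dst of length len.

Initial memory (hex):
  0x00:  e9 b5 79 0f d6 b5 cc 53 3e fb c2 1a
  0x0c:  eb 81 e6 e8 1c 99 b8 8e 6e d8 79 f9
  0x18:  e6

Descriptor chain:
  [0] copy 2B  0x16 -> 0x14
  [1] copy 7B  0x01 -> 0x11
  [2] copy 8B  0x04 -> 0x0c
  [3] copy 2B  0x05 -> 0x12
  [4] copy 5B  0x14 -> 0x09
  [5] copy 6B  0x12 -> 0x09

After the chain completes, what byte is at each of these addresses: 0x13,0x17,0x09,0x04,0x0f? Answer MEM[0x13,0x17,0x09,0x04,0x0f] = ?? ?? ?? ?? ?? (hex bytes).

D0: mem[0x14..0x15] <- [79 f9]
D1: mem[0x11..0x17] <- [b5 79 0f d6 b5 cc 53]
D2: mem[0x0c..0x13] <- [d6 b5 cc 53 3e fb c2 1a]
D3: mem[0x12..0x13] <- [b5 cc]
D4: mem[0x09..0x0d] <- [d6 b5 cc 53 e6]
D5: mem[0x09..0x0e] <- [b5 cc d6 b5 cc 53]
query mem[0x13]=0xcc, mem[0x17]=0x53, mem[0x09]=0xb5, mem[0x04]=0xd6, mem[0x0f]=0x53

MEM[0x13,0x17,0x09,0x04,0x0f] = cc 53 b5 d6 53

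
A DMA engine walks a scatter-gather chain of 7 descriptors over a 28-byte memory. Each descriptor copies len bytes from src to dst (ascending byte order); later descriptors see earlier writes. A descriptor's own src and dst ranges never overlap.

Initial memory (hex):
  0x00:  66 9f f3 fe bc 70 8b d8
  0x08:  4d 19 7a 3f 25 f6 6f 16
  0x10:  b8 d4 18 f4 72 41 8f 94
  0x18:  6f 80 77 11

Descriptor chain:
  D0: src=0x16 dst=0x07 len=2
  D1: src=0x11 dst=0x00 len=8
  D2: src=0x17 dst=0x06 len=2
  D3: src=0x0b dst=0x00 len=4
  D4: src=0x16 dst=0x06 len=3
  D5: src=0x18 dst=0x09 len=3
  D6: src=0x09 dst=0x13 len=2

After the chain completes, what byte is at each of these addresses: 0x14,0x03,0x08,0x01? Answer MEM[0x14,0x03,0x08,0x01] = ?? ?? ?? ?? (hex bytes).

D0: mem[0x07..0x08] <- [8f 94]
D1: mem[0x00..0x07] <- [d4 18 f4 72 41 8f 94 6f]
D2: mem[0x06..0x07] <- [94 6f]
D3: mem[0x00..0x03] <- [3f 25 f6 6f]
D4: mem[0x06..0x08] <- [8f 94 6f]
D5: mem[0x09..0x0b] <- [6f 80 77]
D6: mem[0x13..0x14] <- [6f 80]
query mem[0x14]=0x80, mem[0x03]=0x6f, mem[0x08]=0x6f, mem[0x01]=0x25

MEM[0x14,0x03,0x08,0x01] = 80 6f 6f 25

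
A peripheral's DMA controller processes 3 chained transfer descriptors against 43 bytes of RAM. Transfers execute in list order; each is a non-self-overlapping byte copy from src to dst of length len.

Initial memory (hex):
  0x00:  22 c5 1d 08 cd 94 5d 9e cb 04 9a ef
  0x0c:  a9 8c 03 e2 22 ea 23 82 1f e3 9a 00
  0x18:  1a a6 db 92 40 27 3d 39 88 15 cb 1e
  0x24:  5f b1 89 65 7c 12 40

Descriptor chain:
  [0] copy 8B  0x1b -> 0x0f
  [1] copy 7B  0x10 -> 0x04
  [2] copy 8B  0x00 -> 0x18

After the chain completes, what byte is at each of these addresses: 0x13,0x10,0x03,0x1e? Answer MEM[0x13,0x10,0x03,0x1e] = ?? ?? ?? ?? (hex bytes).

D0: mem[0x0f..0x16] <- [92 40 27 3d 39 88 15 cb]
D1: mem[0x04..0x0a] <- [40 27 3d 39 88 15 cb]
D2: mem[0x18..0x1f] <- [22 c5 1d 08 40 27 3d 39]
query mem[0x13]=0x39, mem[0x10]=0x40, mem[0x03]=0x08, mem[0x1e]=0x3d

MEM[0x13,0x10,0x03,0x1e] = 39 40 08 3d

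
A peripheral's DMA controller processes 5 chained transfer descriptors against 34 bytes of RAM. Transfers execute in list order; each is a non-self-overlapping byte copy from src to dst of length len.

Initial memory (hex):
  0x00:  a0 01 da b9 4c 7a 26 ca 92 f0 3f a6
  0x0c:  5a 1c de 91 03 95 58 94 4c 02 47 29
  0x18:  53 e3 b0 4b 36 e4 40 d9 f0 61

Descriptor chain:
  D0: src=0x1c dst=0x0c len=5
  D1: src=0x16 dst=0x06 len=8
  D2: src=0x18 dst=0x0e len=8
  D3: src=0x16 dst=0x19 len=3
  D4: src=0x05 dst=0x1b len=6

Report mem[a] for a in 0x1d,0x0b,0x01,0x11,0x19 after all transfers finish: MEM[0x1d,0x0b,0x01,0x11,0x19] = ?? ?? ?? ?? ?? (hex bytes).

MEM[0x1d,0x0b,0x01,0x11,0x19] = 29 4b 01 4b 47

#0 dst[0x0c+5] := {0x36,0xe4,0x40,0xd9,0xf0}
#1 dst[0x06+8] := {0x47,0x29,0x53,0xe3,0xb0,0x4b,0x36,0xe4}
#2 dst[0x0e+8] := {0x53,0xe3,0xb0,0x4b,0x36,0xe4,0x40,0xd9}
#3 dst[0x19+3] := {0x47,0x29,0x53}
#4 dst[0x1b+6] := {0x7a,0x47,0x29,0x53,0xe3,0xb0}
query mem[0x1d]=0x29, mem[0x0b]=0x4b, mem[0x01]=0x01, mem[0x11]=0x4b, mem[0x19]=0x47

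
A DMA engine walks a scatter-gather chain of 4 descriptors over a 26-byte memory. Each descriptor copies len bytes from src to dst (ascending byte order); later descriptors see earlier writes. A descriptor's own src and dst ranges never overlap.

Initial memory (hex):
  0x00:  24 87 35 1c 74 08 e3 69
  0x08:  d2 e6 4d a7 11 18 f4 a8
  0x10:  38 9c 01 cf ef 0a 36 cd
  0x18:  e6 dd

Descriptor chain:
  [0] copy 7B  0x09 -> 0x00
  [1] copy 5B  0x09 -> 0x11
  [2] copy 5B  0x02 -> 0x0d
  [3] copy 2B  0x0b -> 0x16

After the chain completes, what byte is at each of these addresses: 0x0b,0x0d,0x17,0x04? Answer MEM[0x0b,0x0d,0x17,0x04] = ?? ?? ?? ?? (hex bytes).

MEM[0x0b,0x0d,0x17,0x04] = a7 a7 11 18

[0] 0x09->0x00 len=7 : e6 4d a7 11 18 f4 a8
[1] 0x09->0x11 len=5 : e6 4d a7 11 18
[2] 0x02->0x0d len=5 : a7 11 18 f4 a8
[3] 0x0b->0x16 len=2 : a7 11
query mem[0x0b]=0xa7, mem[0x0d]=0xa7, mem[0x17]=0x11, mem[0x04]=0x18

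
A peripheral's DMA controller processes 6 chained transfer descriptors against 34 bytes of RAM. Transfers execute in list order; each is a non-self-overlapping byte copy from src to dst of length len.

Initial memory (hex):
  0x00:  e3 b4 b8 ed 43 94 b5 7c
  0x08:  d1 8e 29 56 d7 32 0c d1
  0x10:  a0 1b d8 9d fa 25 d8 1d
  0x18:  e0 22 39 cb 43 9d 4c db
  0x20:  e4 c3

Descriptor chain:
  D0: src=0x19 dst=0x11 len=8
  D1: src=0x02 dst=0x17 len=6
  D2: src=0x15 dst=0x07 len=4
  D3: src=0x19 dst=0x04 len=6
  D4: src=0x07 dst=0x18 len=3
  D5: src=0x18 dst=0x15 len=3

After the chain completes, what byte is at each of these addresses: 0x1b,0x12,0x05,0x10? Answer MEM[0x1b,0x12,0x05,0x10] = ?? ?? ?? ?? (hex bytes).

MEM[0x1b,0x12,0x05,0x10] = b5 39 94 a0

[0] 0x19->0x11 len=8 : 22 39 cb 43 9d 4c db e4
[1] 0x02->0x17 len=6 : b8 ed 43 94 b5 7c
[2] 0x15->0x07 len=4 : 9d 4c b8 ed
[3] 0x19->0x04 len=6 : 43 94 b5 7c 9d 4c
[4] 0x07->0x18 len=3 : 7c 9d 4c
[5] 0x18->0x15 len=3 : 7c 9d 4c
query mem[0x1b]=0xb5, mem[0x12]=0x39, mem[0x05]=0x94, mem[0x10]=0xa0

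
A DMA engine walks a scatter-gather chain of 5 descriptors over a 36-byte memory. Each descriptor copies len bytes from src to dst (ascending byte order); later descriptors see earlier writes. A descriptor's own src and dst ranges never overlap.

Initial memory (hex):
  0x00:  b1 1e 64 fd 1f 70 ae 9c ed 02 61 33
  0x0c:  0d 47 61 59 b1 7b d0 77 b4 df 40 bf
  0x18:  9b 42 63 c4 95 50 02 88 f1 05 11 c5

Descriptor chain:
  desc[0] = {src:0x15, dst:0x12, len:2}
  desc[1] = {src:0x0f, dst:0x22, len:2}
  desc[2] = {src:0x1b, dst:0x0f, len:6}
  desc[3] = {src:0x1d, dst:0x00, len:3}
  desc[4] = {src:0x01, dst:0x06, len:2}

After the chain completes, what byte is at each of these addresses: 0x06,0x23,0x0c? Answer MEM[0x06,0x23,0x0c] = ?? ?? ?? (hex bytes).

#0 dst[0x12+2] := {0xdf,0x40}
#1 dst[0x22+2] := {0x59,0xb1}
#2 dst[0x0f+6] := {0xc4,0x95,0x50,0x02,0x88,0xf1}
#3 dst[0x00+3] := {0x50,0x02,0x88}
#4 dst[0x06+2] := {0x02,0x88}
query mem[0x06]=0x02, mem[0x23]=0xb1, mem[0x0c]=0x0d

MEM[0x06,0x23,0x0c] = 02 b1 0d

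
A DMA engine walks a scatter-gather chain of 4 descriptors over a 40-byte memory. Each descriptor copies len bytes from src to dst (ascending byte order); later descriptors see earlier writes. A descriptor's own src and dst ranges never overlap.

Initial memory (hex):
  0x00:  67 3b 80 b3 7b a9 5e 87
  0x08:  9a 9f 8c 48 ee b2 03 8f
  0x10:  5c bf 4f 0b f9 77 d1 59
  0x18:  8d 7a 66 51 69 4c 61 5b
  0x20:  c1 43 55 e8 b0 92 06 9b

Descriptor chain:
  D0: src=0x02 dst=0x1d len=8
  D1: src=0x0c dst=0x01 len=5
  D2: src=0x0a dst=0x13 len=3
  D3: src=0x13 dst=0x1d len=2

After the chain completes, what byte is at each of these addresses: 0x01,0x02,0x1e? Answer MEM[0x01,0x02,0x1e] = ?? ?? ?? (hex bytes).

MEM[0x01,0x02,0x1e] = ee b2 48

  after D0: wrote 8B at 0x1d = 80b37ba95e879a9f
  after D1: wrote 5B at 0x01 = eeb2038f5c
  after D2: wrote 3B at 0x13 = 8c48ee
  after D3: wrote 2B at 0x1d = 8c48
query mem[0x01]=0xee, mem[0x02]=0xb2, mem[0x1e]=0x48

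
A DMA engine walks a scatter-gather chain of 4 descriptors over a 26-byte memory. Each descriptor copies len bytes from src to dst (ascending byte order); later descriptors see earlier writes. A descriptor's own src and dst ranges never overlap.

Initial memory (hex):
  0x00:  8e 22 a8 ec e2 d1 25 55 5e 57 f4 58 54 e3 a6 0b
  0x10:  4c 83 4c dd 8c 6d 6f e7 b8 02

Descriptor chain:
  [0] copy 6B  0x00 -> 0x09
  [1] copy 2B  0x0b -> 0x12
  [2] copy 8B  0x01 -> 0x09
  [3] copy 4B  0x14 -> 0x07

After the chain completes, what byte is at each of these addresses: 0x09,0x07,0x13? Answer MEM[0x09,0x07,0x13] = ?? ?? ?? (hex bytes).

  after D0: wrote 6B at 0x09 = 8e22a8ece2d1
  after D1: wrote 2B at 0x12 = a8ec
  after D2: wrote 8B at 0x09 = 22a8ece2d125555e
  after D3: wrote 4B at 0x07 = 8c6d6fe7
query mem[0x09]=0x6f, mem[0x07]=0x8c, mem[0x13]=0xec

MEM[0x09,0x07,0x13] = 6f 8c ec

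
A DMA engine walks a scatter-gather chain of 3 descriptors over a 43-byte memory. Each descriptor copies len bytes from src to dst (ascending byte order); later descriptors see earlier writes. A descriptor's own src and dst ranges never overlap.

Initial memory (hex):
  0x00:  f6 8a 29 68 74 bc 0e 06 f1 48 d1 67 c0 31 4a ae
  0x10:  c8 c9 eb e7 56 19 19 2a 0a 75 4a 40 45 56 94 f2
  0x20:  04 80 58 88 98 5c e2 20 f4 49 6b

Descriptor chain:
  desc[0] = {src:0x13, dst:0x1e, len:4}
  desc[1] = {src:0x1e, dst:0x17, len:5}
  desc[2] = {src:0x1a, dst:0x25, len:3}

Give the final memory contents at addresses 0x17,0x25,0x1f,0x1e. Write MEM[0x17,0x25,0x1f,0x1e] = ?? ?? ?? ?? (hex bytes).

MEM[0x17,0x25,0x1f,0x1e] = e7 19 56 e7

[0] 0x13->0x1e len=4 : e7 56 19 19
[1] 0x1e->0x17 len=5 : e7 56 19 19 58
[2] 0x1a->0x25 len=3 : 19 58 45
query mem[0x17]=0xe7, mem[0x25]=0x19, mem[0x1f]=0x56, mem[0x1e]=0xe7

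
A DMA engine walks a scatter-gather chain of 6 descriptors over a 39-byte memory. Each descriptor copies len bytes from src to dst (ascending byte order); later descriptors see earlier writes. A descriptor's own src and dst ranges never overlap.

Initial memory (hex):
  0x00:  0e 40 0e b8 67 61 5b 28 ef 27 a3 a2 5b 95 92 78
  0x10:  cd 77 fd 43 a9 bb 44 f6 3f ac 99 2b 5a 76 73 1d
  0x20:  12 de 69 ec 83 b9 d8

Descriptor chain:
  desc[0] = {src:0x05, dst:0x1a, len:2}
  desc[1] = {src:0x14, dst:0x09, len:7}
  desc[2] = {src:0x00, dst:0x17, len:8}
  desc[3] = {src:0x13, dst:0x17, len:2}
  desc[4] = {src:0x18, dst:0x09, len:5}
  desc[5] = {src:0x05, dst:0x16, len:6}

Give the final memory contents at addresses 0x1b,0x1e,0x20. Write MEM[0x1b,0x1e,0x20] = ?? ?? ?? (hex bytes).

MEM[0x1b,0x1e,0x20] = 0e 28 12

[0] 0x05->0x1a len=2 : 61 5b
[1] 0x14->0x09 len=7 : a9 bb 44 f6 3f ac 61
[2] 0x00->0x17 len=8 : 0e 40 0e b8 67 61 5b 28
[3] 0x13->0x17 len=2 : 43 a9
[4] 0x18->0x09 len=5 : a9 0e b8 67 61
[5] 0x05->0x16 len=6 : 61 5b 28 ef a9 0e
query mem[0x1b]=0x0e, mem[0x1e]=0x28, mem[0x20]=0x12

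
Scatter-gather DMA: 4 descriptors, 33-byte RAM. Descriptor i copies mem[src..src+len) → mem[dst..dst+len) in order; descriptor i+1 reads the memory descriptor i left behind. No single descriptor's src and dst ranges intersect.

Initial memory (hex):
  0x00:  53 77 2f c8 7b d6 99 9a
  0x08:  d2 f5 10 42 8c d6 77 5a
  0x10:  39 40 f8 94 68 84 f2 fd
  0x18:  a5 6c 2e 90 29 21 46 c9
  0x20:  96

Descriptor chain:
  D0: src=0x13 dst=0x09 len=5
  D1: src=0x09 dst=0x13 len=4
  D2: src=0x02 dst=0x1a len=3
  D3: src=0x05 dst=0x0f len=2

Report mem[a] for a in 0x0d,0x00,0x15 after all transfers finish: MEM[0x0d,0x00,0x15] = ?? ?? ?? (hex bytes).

MEM[0x0d,0x00,0x15] = fd 53 84

  after D0: wrote 5B at 0x09 = 946884f2fd
  after D1: wrote 4B at 0x13 = 946884f2
  after D2: wrote 3B at 0x1a = 2fc87b
  after D3: wrote 2B at 0x0f = d699
query mem[0x0d]=0xfd, mem[0x00]=0x53, mem[0x15]=0x84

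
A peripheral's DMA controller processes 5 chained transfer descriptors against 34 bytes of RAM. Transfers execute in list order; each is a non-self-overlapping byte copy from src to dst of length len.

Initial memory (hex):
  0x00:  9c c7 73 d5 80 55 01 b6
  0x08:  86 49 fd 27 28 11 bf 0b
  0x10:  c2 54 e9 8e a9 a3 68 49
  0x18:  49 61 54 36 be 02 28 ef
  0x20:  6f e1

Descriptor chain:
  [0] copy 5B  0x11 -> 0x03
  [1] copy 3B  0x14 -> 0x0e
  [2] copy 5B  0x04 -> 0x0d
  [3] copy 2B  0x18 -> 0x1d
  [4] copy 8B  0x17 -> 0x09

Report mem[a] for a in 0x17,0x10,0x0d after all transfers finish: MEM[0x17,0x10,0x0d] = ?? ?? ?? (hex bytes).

[0] 0x11->0x03 len=5 : 54 e9 8e a9 a3
[1] 0x14->0x0e len=3 : a9 a3 68
[2] 0x04->0x0d len=5 : e9 8e a9 a3 86
[3] 0x18->0x1d len=2 : 49 61
[4] 0x17->0x09 len=8 : 49 49 61 54 36 be 49 61
query mem[0x17]=0x49, mem[0x10]=0x61, mem[0x0d]=0x36

MEM[0x17,0x10,0x0d] = 49 61 36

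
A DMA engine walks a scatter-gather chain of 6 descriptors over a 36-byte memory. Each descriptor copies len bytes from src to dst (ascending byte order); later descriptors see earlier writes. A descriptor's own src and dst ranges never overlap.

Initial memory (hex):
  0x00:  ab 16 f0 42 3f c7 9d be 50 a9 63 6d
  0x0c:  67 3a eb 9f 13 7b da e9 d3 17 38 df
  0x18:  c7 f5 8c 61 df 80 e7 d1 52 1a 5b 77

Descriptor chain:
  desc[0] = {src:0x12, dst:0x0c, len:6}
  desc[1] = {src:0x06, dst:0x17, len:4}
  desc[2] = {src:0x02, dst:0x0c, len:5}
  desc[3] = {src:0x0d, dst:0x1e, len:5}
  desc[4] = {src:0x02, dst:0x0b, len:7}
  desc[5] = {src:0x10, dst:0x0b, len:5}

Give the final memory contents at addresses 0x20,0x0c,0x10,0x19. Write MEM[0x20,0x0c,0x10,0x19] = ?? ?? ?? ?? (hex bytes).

D0: mem[0x0c..0x11] <- [da e9 d3 17 38 df]
D1: mem[0x17..0x1a] <- [9d be 50 a9]
D2: mem[0x0c..0x10] <- [f0 42 3f c7 9d]
D3: mem[0x1e..0x22] <- [42 3f c7 9d df]
D4: mem[0x0b..0x11] <- [f0 42 3f c7 9d be 50]
D5: mem[0x0b..0x0f] <- [be 50 da e9 d3]
query mem[0x20]=0xc7, mem[0x0c]=0x50, mem[0x10]=0xbe, mem[0x19]=0x50

MEM[0x20,0x0c,0x10,0x19] = c7 50 be 50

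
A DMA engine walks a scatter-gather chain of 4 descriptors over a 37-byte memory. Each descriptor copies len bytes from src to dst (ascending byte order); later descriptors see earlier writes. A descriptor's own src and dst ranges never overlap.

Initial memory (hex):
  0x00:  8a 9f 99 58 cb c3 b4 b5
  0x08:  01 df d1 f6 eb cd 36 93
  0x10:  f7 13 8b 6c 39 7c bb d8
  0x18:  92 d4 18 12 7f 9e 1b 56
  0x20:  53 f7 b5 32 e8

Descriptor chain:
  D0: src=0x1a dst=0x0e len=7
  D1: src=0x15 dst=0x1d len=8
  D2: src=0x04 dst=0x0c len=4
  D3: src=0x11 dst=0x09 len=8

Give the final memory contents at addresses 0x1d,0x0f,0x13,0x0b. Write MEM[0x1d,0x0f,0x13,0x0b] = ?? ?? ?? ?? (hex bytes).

MEM[0x1d,0x0f,0x13,0x0b] = 7c d8 56 56

[0] 0x1a->0x0e len=7 : 18 12 7f 9e 1b 56 53
[1] 0x15->0x1d len=8 : 7c bb d8 92 d4 18 12 7f
[2] 0x04->0x0c len=4 : cb c3 b4 b5
[3] 0x11->0x09 len=8 : 9e 1b 56 53 7c bb d8 92
query mem[0x1d]=0x7c, mem[0x0f]=0xd8, mem[0x13]=0x56, mem[0x0b]=0x56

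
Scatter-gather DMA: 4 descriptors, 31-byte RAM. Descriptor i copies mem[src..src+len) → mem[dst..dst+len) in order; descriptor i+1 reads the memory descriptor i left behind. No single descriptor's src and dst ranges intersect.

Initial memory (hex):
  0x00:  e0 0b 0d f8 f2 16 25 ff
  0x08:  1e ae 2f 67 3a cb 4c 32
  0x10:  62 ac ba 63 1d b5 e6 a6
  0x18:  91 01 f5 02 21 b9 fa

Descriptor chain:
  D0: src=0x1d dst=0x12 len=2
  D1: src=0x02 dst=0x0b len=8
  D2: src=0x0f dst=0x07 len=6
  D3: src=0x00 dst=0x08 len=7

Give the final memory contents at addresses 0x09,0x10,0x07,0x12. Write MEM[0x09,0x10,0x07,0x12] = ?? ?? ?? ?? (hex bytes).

[0] 0x1d->0x12 len=2 : b9 fa
[1] 0x02->0x0b len=8 : 0d f8 f2 16 25 ff 1e ae
[2] 0x0f->0x07 len=6 : 25 ff 1e ae fa 1d
[3] 0x00->0x08 len=7 : e0 0b 0d f8 f2 16 25
query mem[0x09]=0x0b, mem[0x10]=0xff, mem[0x07]=0x25, mem[0x12]=0xae

MEM[0x09,0x10,0x07,0x12] = 0b ff 25 ae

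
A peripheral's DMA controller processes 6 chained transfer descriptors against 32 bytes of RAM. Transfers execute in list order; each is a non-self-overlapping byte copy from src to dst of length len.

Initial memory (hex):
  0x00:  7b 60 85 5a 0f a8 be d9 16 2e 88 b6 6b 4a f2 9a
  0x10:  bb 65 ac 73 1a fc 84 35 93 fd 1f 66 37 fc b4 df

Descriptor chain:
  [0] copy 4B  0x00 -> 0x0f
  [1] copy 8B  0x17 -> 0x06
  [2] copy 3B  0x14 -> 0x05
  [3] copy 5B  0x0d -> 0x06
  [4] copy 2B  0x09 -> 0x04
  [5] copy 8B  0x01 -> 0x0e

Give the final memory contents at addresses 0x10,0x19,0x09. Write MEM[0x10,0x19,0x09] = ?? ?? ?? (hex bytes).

MEM[0x10,0x19,0x09] = 5a fd 60

#0 dst[0x0f+4] := {0x7b,0x60,0x85,0x5a}
#1 dst[0x06+8] := {0x35,0x93,0xfd,0x1f,0x66,0x37,0xfc,0xb4}
#2 dst[0x05+3] := {0x1a,0xfc,0x84}
#3 dst[0x06+5] := {0xb4,0xf2,0x7b,0x60,0x85}
#4 dst[0x04+2] := {0x60,0x85}
#5 dst[0x0e+8] := {0x60,0x85,0x5a,0x60,0x85,0xb4,0xf2,0x7b}
query mem[0x10]=0x5a, mem[0x19]=0xfd, mem[0x09]=0x60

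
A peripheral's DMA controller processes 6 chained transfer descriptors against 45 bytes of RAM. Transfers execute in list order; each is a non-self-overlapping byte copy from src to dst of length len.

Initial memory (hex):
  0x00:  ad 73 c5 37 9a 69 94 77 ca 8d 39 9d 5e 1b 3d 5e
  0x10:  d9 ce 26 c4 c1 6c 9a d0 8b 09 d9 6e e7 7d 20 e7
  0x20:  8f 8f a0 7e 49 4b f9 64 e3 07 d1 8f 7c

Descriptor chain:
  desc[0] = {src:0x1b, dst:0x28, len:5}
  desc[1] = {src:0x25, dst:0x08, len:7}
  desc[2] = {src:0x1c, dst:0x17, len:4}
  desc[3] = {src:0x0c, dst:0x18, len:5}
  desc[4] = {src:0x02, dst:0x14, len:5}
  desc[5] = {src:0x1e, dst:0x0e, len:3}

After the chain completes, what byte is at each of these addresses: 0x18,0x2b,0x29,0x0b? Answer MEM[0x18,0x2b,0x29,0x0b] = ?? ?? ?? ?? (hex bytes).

MEM[0x18,0x2b,0x29,0x0b] = 94 20 e7 6e

[0] 0x1b->0x28 len=5 : 6e e7 7d 20 e7
[1] 0x25->0x08 len=7 : 4b f9 64 6e e7 7d 20
[2] 0x1c->0x17 len=4 : e7 7d 20 e7
[3] 0x0c->0x18 len=5 : e7 7d 20 5e d9
[4] 0x02->0x14 len=5 : c5 37 9a 69 94
[5] 0x1e->0x0e len=3 : 20 e7 8f
query mem[0x18]=0x94, mem[0x2b]=0x20, mem[0x29]=0xe7, mem[0x0b]=0x6e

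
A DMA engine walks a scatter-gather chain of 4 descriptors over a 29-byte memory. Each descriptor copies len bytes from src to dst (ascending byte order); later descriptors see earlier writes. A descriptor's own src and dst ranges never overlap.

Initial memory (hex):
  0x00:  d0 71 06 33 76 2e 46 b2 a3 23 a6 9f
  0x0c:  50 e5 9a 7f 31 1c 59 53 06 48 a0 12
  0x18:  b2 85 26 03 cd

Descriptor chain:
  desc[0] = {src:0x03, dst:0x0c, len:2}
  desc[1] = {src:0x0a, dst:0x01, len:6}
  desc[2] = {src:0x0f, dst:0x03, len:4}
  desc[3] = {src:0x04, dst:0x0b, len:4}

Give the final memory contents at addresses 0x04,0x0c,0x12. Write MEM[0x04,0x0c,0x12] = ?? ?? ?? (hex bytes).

[0] 0x03->0x0c len=2 : 33 76
[1] 0x0a->0x01 len=6 : a6 9f 33 76 9a 7f
[2] 0x0f->0x03 len=4 : 7f 31 1c 59
[3] 0x04->0x0b len=4 : 31 1c 59 b2
query mem[0x04]=0x31, mem[0x0c]=0x1c, mem[0x12]=0x59

MEM[0x04,0x0c,0x12] = 31 1c 59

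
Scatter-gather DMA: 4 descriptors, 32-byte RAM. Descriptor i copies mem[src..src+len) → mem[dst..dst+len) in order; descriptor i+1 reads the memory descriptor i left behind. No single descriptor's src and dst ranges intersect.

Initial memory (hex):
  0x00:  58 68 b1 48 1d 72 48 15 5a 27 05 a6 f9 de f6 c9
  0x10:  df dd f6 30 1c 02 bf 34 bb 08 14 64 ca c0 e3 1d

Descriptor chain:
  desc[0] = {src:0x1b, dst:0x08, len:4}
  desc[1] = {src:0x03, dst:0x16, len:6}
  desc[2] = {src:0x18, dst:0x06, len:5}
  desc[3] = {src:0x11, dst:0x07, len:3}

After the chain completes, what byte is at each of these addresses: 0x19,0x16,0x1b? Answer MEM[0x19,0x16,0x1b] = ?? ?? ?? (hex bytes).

MEM[0x19,0x16,0x1b] = 48 48 64

[0] 0x1b->0x08 len=4 : 64 ca c0 e3
[1] 0x03->0x16 len=6 : 48 1d 72 48 15 64
[2] 0x18->0x06 len=5 : 72 48 15 64 ca
[3] 0x11->0x07 len=3 : dd f6 30
query mem[0x19]=0x48, mem[0x16]=0x48, mem[0x1b]=0x64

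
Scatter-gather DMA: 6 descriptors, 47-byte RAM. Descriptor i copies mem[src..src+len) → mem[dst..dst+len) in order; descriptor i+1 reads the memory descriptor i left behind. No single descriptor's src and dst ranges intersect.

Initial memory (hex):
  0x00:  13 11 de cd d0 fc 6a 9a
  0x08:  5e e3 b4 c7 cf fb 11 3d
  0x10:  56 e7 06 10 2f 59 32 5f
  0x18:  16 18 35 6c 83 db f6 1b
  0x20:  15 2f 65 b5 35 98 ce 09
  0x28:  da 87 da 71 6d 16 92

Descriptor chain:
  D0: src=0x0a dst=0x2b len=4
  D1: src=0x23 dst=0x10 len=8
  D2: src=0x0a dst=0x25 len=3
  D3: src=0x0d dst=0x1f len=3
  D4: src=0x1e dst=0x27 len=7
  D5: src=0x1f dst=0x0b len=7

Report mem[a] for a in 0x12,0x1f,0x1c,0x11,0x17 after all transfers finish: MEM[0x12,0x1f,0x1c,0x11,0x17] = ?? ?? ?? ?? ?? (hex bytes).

D0: mem[0x2b..0x2e] <- [b4 c7 cf fb]
D1: mem[0x10..0x17] <- [b5 35 98 ce 09 da 87 da]
D2: mem[0x25..0x27] <- [b4 c7 cf]
D3: mem[0x1f..0x21] <- [fb 11 3d]
D4: mem[0x27..0x2d] <- [f6 fb 11 3d 65 b5 35]
D5: mem[0x0b..0x11] <- [fb 11 3d 65 b5 35 b4]
query mem[0x12]=0x98, mem[0x1f]=0xfb, mem[0x1c]=0x83, mem[0x11]=0xb4, mem[0x17]=0xda

MEM[0x12,0x1f,0x1c,0x11,0x17] = 98 fb 83 b4 da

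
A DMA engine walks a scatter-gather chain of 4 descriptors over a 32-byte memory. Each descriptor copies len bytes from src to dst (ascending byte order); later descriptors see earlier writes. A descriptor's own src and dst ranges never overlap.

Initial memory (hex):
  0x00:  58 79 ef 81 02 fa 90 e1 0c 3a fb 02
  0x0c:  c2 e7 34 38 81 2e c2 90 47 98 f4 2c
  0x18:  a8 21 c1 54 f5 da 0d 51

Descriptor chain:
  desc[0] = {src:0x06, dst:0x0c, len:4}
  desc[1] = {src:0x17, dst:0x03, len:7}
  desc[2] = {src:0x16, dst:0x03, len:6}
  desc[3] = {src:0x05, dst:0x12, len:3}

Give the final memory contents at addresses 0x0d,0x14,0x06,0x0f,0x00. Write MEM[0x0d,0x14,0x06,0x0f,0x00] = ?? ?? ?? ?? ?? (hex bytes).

MEM[0x0d,0x14,0x06,0x0f,0x00] = e1 c1 21 3a 58

  after D0: wrote 4B at 0x0c = 90e10c3a
  after D1: wrote 7B at 0x03 = 2ca821c154f5da
  after D2: wrote 6B at 0x03 = f42ca821c154
  after D3: wrote 3B at 0x12 = a821c1
query mem[0x0d]=0xe1, mem[0x14]=0xc1, mem[0x06]=0x21, mem[0x0f]=0x3a, mem[0x00]=0x58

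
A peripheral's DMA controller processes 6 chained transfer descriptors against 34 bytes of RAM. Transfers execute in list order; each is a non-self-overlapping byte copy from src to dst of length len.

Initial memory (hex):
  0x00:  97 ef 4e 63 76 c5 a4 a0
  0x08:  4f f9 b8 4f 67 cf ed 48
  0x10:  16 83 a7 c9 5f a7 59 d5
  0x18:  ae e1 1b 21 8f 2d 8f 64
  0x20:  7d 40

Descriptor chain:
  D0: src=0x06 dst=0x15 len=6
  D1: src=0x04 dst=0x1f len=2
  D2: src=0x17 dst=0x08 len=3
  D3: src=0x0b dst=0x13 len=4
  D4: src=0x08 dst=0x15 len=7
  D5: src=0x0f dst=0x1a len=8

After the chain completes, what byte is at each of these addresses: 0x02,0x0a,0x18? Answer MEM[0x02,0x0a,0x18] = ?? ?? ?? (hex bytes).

MEM[0x02,0x0a,0x18] = 4e b8 4f

[0] 0x06->0x15 len=6 : a4 a0 4f f9 b8 4f
[1] 0x04->0x1f len=2 : 76 c5
[2] 0x17->0x08 len=3 : 4f f9 b8
[3] 0x0b->0x13 len=4 : 4f 67 cf ed
[4] 0x08->0x15 len=7 : 4f f9 b8 4f 67 cf ed
[5] 0x0f->0x1a len=8 : 48 16 83 a7 4f 67 4f f9
query mem[0x02]=0x4e, mem[0x0a]=0xb8, mem[0x18]=0x4f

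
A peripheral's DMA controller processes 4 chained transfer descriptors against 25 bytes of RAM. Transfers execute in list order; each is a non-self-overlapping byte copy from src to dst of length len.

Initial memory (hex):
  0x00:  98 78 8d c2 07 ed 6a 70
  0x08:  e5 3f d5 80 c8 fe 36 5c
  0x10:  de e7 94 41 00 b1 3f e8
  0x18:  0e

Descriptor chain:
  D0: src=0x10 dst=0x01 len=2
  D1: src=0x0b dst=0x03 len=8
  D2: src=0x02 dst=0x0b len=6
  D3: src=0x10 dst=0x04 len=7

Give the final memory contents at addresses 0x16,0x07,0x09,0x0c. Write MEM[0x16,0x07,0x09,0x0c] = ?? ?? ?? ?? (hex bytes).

MEM[0x16,0x07,0x09,0x0c] = 3f 41 b1 80

#0 dst[0x01+2] := {0xde,0xe7}
#1 dst[0x03+8] := {0x80,0xc8,0xfe,0x36,0x5c,0xde,0xe7,0x94}
#2 dst[0x0b+6] := {0xe7,0x80,0xc8,0xfe,0x36,0x5c}
#3 dst[0x04+7] := {0x5c,0xe7,0x94,0x41,0x00,0xb1,0x3f}
query mem[0x16]=0x3f, mem[0x07]=0x41, mem[0x09]=0xb1, mem[0x0c]=0x80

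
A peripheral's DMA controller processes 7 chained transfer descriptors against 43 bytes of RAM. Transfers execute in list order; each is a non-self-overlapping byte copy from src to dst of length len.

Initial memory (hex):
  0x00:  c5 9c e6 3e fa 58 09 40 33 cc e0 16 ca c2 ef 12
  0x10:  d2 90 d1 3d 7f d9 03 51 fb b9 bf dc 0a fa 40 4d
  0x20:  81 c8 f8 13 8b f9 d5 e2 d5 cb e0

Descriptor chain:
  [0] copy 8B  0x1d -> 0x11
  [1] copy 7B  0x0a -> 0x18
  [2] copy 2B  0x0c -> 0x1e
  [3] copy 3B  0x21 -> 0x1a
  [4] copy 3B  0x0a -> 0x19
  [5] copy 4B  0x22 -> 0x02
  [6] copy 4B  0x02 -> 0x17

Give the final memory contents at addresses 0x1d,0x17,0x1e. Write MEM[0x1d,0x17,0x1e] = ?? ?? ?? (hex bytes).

  after D0: wrote 8B at 0x11 = fa404d81c8f8138b
  after D1: wrote 7B at 0x18 = e016cac2ef12d2
  after D2: wrote 2B at 0x1e = cac2
  after D3: wrote 3B at 0x1a = c8f813
  after D4: wrote 3B at 0x19 = e016ca
  after D5: wrote 4B at 0x02 = f8138bf9
  after D6: wrote 4B at 0x17 = f8138bf9
query mem[0x1d]=0x12, mem[0x17]=0xf8, mem[0x1e]=0xca

MEM[0x1d,0x17,0x1e] = 12 f8 ca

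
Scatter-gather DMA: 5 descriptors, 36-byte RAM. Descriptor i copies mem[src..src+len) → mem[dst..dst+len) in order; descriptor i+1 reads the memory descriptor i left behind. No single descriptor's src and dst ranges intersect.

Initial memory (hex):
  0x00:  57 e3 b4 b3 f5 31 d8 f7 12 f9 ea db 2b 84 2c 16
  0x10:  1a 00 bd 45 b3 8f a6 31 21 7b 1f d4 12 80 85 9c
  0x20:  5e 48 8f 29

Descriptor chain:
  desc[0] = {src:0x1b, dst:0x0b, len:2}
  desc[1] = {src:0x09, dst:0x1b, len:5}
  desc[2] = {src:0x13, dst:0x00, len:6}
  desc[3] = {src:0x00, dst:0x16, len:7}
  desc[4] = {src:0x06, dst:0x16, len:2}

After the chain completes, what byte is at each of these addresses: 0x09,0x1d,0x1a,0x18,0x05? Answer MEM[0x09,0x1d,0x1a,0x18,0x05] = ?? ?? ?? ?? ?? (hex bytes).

MEM[0x09,0x1d,0x1a,0x18,0x05] = f9 d4 31 8f 21

  after D0: wrote 2B at 0x0b = d412
  after D1: wrote 5B at 0x1b = f9ead41284
  after D2: wrote 6B at 0x00 = 45b38fa63121
  after D3: wrote 7B at 0x16 = 45b38fa63121d8
  after D4: wrote 2B at 0x16 = d8f7
query mem[0x09]=0xf9, mem[0x1d]=0xd4, mem[0x1a]=0x31, mem[0x18]=0x8f, mem[0x05]=0x21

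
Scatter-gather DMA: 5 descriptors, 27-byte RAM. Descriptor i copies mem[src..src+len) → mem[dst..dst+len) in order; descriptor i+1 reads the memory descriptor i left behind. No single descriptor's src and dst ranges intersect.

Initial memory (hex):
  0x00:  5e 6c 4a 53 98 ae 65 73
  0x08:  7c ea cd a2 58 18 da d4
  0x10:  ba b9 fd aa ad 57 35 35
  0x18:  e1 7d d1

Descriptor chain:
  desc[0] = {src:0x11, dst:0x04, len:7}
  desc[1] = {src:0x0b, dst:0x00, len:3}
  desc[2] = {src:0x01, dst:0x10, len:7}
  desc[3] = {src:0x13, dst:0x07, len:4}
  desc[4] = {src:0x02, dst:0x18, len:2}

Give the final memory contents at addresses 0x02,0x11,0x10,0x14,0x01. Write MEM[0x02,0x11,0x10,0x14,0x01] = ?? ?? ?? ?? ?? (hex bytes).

MEM[0x02,0x11,0x10,0x14,0x01] = 18 18 58 fd 58

D0: mem[0x04..0x0a] <- [b9 fd aa ad 57 35 35]
D1: mem[0x00..0x02] <- [a2 58 18]
D2: mem[0x10..0x16] <- [58 18 53 b9 fd aa ad]
D3: mem[0x07..0x0a] <- [b9 fd aa ad]
D4: mem[0x18..0x19] <- [18 53]
query mem[0x02]=0x18, mem[0x11]=0x18, mem[0x10]=0x58, mem[0x14]=0xfd, mem[0x01]=0x58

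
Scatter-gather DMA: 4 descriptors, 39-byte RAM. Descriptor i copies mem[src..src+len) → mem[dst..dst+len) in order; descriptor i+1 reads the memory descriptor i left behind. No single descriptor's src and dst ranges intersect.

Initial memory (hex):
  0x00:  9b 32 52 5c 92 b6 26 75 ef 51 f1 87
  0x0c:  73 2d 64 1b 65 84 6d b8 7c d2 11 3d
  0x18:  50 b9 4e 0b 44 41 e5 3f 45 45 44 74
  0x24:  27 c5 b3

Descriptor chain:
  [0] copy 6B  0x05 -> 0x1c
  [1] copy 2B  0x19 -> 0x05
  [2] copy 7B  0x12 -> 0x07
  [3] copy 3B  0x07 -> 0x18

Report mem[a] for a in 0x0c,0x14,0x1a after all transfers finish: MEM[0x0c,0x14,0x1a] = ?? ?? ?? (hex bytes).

MEM[0x0c,0x14,0x1a] = 3d 7c 7c

[0] 0x05->0x1c len=6 : b6 26 75 ef 51 f1
[1] 0x19->0x05 len=2 : b9 4e
[2] 0x12->0x07 len=7 : 6d b8 7c d2 11 3d 50
[3] 0x07->0x18 len=3 : 6d b8 7c
query mem[0x0c]=0x3d, mem[0x14]=0x7c, mem[0x1a]=0x7c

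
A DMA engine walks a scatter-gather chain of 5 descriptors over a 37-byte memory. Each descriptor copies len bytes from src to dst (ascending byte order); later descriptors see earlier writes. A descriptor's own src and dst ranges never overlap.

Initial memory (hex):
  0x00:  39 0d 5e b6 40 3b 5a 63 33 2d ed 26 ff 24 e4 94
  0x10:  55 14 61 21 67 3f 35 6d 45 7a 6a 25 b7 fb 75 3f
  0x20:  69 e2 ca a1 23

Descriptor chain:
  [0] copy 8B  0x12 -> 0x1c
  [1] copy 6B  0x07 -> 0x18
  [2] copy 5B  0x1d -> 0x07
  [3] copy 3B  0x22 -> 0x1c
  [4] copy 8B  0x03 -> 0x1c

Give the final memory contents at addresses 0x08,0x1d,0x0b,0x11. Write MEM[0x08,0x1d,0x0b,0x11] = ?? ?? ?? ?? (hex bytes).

MEM[0x08,0x1d,0x0b,0x11] = 67 40 6d 14

[0] 0x12->0x1c len=8 : 61 21 67 3f 35 6d 45 7a
[1] 0x07->0x18 len=6 : 63 33 2d ed 26 ff
[2] 0x1d->0x07 len=5 : ff 67 3f 35 6d
[3] 0x22->0x1c len=3 : 45 7a 23
[4] 0x03->0x1c len=8 : b6 40 3b 5a ff 67 3f 35
query mem[0x08]=0x67, mem[0x1d]=0x40, mem[0x0b]=0x6d, mem[0x11]=0x14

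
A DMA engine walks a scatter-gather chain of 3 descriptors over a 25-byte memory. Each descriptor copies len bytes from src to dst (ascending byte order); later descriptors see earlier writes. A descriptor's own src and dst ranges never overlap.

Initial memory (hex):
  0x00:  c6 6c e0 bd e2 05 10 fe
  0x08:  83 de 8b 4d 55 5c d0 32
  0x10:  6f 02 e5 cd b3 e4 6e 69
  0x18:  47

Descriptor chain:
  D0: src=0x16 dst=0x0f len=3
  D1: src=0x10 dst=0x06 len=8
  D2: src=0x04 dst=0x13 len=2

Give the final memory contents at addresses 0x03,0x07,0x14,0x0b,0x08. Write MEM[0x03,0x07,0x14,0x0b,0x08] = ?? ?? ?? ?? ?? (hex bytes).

MEM[0x03,0x07,0x14,0x0b,0x08] = bd 47 05 e4 e5

  after D0: wrote 3B at 0x0f = 6e6947
  after D1: wrote 8B at 0x06 = 6947e5cdb3e46e69
  after D2: wrote 2B at 0x13 = e205
query mem[0x03]=0xbd, mem[0x07]=0x47, mem[0x14]=0x05, mem[0x0b]=0xe4, mem[0x08]=0xe5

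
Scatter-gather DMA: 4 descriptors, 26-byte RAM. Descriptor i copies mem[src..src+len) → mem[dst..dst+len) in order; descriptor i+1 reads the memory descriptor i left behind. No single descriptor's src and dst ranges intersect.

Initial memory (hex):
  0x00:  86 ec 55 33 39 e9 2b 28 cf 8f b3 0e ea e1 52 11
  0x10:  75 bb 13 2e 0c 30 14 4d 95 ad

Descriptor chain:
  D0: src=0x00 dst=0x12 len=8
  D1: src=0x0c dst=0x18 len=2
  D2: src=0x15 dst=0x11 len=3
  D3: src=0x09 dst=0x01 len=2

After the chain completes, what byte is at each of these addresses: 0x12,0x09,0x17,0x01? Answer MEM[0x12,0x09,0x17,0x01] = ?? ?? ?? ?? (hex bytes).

[0] 0x00->0x12 len=8 : 86 ec 55 33 39 e9 2b 28
[1] 0x0c->0x18 len=2 : ea e1
[2] 0x15->0x11 len=3 : 33 39 e9
[3] 0x09->0x01 len=2 : 8f b3
query mem[0x12]=0x39, mem[0x09]=0x8f, mem[0x17]=0xe9, mem[0x01]=0x8f

MEM[0x12,0x09,0x17,0x01] = 39 8f e9 8f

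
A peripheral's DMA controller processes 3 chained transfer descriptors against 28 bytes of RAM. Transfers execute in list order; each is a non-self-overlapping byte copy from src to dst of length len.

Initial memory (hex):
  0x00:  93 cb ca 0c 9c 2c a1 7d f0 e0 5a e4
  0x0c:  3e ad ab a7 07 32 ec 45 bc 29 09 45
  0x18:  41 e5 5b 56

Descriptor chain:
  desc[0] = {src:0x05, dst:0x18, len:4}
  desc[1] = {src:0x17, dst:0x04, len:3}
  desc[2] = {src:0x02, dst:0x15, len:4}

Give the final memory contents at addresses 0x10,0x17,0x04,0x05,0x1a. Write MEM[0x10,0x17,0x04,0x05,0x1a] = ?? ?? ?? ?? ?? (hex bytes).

MEM[0x10,0x17,0x04,0x05,0x1a] = 07 45 45 2c 7d

D0: mem[0x18..0x1b] <- [2c a1 7d f0]
D1: mem[0x04..0x06] <- [45 2c a1]
D2: mem[0x15..0x18] <- [ca 0c 45 2c]
query mem[0x10]=0x07, mem[0x17]=0x45, mem[0x04]=0x45, mem[0x05]=0x2c, mem[0x1a]=0x7d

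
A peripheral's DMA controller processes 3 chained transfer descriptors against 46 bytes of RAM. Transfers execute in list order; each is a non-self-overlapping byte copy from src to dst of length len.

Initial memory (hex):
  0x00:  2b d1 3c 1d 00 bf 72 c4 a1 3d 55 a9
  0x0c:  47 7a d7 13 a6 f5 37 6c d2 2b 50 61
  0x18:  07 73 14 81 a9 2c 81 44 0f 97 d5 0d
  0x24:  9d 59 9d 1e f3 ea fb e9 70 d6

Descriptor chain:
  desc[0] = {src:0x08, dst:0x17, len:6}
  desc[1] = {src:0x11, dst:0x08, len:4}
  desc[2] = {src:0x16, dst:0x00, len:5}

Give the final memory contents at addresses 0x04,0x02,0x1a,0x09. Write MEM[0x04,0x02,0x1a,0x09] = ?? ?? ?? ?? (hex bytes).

MEM[0x04,0x02,0x1a,0x09] = a9 3d a9 37

[0] 0x08->0x17 len=6 : a1 3d 55 a9 47 7a
[1] 0x11->0x08 len=4 : f5 37 6c d2
[2] 0x16->0x00 len=5 : 50 a1 3d 55 a9
query mem[0x04]=0xa9, mem[0x02]=0x3d, mem[0x1a]=0xa9, mem[0x09]=0x37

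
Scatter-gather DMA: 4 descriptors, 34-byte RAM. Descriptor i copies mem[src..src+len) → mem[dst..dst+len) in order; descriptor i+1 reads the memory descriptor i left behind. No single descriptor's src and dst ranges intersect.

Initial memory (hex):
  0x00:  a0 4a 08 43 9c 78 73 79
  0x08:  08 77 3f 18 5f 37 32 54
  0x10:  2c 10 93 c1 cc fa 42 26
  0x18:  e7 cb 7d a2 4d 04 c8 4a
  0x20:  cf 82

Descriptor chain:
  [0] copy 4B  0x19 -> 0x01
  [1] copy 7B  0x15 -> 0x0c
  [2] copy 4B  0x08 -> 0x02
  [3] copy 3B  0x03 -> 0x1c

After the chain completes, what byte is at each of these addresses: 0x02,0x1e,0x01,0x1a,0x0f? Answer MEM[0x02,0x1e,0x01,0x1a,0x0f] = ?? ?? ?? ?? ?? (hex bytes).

#0 dst[0x01+4] := {0xcb,0x7d,0xa2,0x4d}
#1 dst[0x0c+7] := {0xfa,0x42,0x26,0xe7,0xcb,0x7d,0xa2}
#2 dst[0x02+4] := {0x08,0x77,0x3f,0x18}
#3 dst[0x1c+3] := {0x77,0x3f,0x18}
query mem[0x02]=0x08, mem[0x1e]=0x18, mem[0x01]=0xcb, mem[0x1a]=0x7d, mem[0x0f]=0xe7

MEM[0x02,0x1e,0x01,0x1a,0x0f] = 08 18 cb 7d e7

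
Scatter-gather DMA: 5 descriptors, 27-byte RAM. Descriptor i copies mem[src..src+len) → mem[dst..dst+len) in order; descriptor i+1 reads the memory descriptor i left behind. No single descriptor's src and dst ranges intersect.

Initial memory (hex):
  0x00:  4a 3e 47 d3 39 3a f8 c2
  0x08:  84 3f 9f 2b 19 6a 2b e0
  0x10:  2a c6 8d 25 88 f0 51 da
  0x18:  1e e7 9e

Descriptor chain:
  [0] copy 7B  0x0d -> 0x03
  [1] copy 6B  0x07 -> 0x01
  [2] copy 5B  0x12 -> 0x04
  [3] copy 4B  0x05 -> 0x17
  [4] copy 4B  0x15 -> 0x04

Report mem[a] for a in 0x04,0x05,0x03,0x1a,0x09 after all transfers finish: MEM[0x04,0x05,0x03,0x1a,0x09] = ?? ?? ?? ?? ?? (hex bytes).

#0 dst[0x03+7] := {0x6a,0x2b,0xe0,0x2a,0xc6,0x8d,0x25}
#1 dst[0x01+6] := {0xc6,0x8d,0x25,0x9f,0x2b,0x19}
#2 dst[0x04+5] := {0x8d,0x25,0x88,0xf0,0x51}
#3 dst[0x17+4] := {0x25,0x88,0xf0,0x51}
#4 dst[0x04+4] := {0xf0,0x51,0x25,0x88}
query mem[0x04]=0xf0, mem[0x05]=0x51, mem[0x03]=0x25, mem[0x1a]=0x51, mem[0x09]=0x25

MEM[0x04,0x05,0x03,0x1a,0x09] = f0 51 25 51 25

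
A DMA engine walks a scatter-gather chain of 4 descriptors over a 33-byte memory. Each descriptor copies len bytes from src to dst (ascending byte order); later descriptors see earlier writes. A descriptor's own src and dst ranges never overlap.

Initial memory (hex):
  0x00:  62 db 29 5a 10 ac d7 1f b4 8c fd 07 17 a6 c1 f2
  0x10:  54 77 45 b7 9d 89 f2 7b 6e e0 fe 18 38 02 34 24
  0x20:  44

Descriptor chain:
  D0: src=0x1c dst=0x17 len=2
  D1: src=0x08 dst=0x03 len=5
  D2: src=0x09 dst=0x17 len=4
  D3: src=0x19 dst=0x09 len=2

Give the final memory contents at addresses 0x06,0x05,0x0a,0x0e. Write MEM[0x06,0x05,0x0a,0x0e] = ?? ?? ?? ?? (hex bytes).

  after D0: wrote 2B at 0x17 = 3802
  after D1: wrote 5B at 0x03 = b48cfd0717
  after D2: wrote 4B at 0x17 = 8cfd0717
  after D3: wrote 2B at 0x09 = 0717
query mem[0x06]=0x07, mem[0x05]=0xfd, mem[0x0a]=0x17, mem[0x0e]=0xc1

MEM[0x06,0x05,0x0a,0x0e] = 07 fd 17 c1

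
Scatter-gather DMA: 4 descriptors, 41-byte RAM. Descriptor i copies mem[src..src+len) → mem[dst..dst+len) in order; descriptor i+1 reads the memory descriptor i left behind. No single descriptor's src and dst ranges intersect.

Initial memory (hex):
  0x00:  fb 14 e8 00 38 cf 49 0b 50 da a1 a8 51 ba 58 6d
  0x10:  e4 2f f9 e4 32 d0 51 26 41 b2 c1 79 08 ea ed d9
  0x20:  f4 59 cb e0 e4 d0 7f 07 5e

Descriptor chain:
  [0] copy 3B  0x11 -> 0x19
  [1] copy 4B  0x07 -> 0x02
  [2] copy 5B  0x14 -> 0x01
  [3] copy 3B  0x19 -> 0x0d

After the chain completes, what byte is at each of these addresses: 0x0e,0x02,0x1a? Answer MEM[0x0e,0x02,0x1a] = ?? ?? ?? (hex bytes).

MEM[0x0e,0x02,0x1a] = f9 d0 f9

[0] 0x11->0x19 len=3 : 2f f9 e4
[1] 0x07->0x02 len=4 : 0b 50 da a1
[2] 0x14->0x01 len=5 : 32 d0 51 26 41
[3] 0x19->0x0d len=3 : 2f f9 e4
query mem[0x0e]=0xf9, mem[0x02]=0xd0, mem[0x1a]=0xf9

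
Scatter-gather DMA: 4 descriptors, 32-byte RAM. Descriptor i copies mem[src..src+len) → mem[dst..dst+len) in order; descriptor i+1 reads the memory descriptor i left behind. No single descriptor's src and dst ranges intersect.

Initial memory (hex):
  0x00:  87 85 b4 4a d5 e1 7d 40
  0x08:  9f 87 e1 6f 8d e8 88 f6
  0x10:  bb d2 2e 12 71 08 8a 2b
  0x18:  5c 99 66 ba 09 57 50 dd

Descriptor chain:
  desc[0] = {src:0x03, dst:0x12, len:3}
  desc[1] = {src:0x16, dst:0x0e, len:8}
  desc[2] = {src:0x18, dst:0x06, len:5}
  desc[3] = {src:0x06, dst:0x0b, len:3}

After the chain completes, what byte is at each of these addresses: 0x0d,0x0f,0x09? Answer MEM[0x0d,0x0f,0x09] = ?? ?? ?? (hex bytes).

  after D0: wrote 3B at 0x12 = 4ad5e1
  after D1: wrote 8B at 0x0e = 8a2b5c9966ba0957
  after D2: wrote 5B at 0x06 = 5c9966ba09
  after D3: wrote 3B at 0x0b = 5c9966
query mem[0x0d]=0x66, mem[0x0f]=0x2b, mem[0x09]=0xba

MEM[0x0d,0x0f,0x09] = 66 2b ba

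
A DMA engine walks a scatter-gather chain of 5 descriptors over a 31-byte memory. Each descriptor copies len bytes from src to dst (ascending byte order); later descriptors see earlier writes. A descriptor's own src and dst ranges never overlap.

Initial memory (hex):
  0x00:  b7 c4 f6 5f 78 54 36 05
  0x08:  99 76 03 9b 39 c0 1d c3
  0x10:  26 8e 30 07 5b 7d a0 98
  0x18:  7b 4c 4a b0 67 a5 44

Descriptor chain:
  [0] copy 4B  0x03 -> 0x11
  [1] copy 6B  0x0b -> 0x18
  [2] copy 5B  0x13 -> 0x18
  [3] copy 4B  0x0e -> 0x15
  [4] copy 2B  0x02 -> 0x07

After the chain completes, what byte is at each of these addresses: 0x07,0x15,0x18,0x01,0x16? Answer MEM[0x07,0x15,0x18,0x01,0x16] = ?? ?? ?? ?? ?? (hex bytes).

MEM[0x07,0x15,0x18,0x01,0x16] = f6 1d 5f c4 c3

#0 dst[0x11+4] := {0x5f,0x78,0x54,0x36}
#1 dst[0x18+6] := {0x9b,0x39,0xc0,0x1d,0xc3,0x26}
#2 dst[0x18+5] := {0x54,0x36,0x7d,0xa0,0x98}
#3 dst[0x15+4] := {0x1d,0xc3,0x26,0x5f}
#4 dst[0x07+2] := {0xf6,0x5f}
query mem[0x07]=0xf6, mem[0x15]=0x1d, mem[0x18]=0x5f, mem[0x01]=0xc4, mem[0x16]=0xc3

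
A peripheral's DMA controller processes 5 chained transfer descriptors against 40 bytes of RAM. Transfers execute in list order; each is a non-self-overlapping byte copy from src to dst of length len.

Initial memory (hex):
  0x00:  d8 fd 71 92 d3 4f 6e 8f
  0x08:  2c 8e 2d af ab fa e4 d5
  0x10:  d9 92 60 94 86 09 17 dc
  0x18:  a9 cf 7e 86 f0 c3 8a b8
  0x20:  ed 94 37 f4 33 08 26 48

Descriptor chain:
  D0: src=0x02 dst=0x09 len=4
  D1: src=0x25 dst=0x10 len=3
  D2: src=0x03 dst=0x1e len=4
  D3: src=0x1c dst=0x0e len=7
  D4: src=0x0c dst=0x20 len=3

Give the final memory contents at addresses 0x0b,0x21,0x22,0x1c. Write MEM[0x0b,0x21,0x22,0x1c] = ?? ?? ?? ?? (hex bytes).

#0 dst[0x09+4] := {0x71,0x92,0xd3,0x4f}
#1 dst[0x10+3] := {0x08,0x26,0x48}
#2 dst[0x1e+4] := {0x92,0xd3,0x4f,0x6e}
#3 dst[0x0e+7] := {0xf0,0xc3,0x92,0xd3,0x4f,0x6e,0x37}
#4 dst[0x20+3] := {0x4f,0xfa,0xf0}
query mem[0x0b]=0xd3, mem[0x21]=0xfa, mem[0x22]=0xf0, mem[0x1c]=0xf0

MEM[0x0b,0x21,0x22,0x1c] = d3 fa f0 f0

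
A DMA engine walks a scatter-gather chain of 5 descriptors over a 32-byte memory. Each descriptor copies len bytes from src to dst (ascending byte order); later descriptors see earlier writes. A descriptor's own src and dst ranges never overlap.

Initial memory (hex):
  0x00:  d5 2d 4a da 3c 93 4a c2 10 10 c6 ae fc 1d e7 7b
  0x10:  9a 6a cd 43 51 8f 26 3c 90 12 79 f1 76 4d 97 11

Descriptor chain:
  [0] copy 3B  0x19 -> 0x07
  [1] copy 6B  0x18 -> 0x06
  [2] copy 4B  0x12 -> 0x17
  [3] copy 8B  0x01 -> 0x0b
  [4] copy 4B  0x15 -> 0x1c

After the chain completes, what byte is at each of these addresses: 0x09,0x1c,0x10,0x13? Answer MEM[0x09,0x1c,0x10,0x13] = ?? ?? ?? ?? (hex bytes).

D0: mem[0x07..0x09] <- [12 79 f1]
D1: mem[0x06..0x0b] <- [90 12 79 f1 76 4d]
D2: mem[0x17..0x1a] <- [cd 43 51 8f]
D3: mem[0x0b..0x12] <- [2d 4a da 3c 93 90 12 79]
D4: mem[0x1c..0x1f] <- [8f 26 cd 43]
query mem[0x09]=0xf1, mem[0x1c]=0x8f, mem[0x10]=0x90, mem[0x13]=0x43

MEM[0x09,0x1c,0x10,0x13] = f1 8f 90 43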